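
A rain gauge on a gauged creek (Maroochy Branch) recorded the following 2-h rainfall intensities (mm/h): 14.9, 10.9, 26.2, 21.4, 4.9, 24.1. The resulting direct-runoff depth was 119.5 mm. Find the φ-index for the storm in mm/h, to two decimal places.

Only the 5 blocks with intensity above φ contribute runoff: 14.9, 10.9, 26.2, 21.4, 24.1 mm/h.
Σ(I−φ)·Δt = d  ⇒  (14.9+10.9+26.2+21.4+24.1 − 5φ)·2 = 119.5
φ = (97.50 − 119.5/2) / 5 = 7.55 mm/h.

φ ≈ 7.55 mm/h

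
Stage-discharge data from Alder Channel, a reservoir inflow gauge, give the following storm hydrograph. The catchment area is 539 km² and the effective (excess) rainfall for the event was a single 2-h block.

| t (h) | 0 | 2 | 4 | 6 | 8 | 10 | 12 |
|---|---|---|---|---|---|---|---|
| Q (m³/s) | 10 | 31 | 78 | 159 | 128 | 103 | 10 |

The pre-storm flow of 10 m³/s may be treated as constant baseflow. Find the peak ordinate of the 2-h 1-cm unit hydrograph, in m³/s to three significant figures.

Direct runoff: 0.0, 21.0, 68.0, 149.0, 118.0, 93.0, 0.0 m³/s; ΣQ_DR = 449.0 m³/s, peak = 149.0 m³/s.
Runoff depth d = ΣQ_DR·Δt / A = 449.0 × 7200 / (539 km²) = 5.998 mm.
The 1-cm UH is the DRH scaled by (10 mm)/d, so U_p = 149.0 × 10/5.998 = 248 m³/s.

U_p ≈ 248 m³/s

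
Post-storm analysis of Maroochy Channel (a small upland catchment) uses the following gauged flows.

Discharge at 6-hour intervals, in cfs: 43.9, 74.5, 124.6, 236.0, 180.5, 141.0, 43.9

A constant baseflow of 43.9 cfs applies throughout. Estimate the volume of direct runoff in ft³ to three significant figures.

Direct-runoff ordinates (Q − Q_b): 0.0, 30.6, 80.7, 192.1, 136.6, 97.1, 0.0 cfs.
ΣQ_DR = 537.1 cfs.
With Δt = 6 h = 21600 s, V = ΣQ_DR · Δt = 537.1 × 21600 = 1.16 × 10^7 ft³.

V ≈ 1.16 × 10^7 ft³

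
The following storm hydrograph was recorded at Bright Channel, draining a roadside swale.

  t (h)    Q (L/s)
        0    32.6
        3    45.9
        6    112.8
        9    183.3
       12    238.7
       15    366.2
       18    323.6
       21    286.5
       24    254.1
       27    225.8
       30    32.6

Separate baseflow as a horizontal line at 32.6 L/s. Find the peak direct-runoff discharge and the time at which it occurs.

Q_p = 333.6 L/s at t = 15 h

Subtracting baseflow gives direct-runoff ordinates: 0.0, 13.3, 80.2, 150.7, 206.1, 333.6, 291.0, 253.9, 221.5, 193.2, 0.0 L/s.
The maximum is 333.6 L/s, occurring at the reading for t = 15 h.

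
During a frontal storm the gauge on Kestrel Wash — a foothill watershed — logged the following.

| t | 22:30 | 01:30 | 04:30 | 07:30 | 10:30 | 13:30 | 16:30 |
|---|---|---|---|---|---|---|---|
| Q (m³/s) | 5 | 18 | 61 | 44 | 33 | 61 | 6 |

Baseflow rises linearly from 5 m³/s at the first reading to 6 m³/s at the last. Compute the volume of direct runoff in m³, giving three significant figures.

V ≈ 2.05 × 10^6 m³

Direct-runoff ordinates (Q − Q_b): 0.00, 12.83, 55.67, 38.50, 27.33, 55.17, 0.00 m³/s.
ΣQ_DR = 189.5 m³/s.
With Δt = 3 h = 10800 s, V = ΣQ_DR · Δt = 189.5 × 10800 = 2.05 × 10^6 m³.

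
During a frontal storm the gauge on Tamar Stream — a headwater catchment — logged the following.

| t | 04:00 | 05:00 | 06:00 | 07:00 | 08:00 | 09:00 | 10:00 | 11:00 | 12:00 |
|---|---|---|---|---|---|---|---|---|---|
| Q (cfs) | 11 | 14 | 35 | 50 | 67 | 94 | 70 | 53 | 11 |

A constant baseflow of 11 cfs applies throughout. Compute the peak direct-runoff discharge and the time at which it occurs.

Subtracting baseflow gives direct-runoff ordinates: 0.0, 3.0, 24.0, 39.0, 56.0, 83.0, 59.0, 42.0, 0.0 cfs.
The maximum is 83.0 cfs, occurring at the reading for t = 09:00.

Q_p = 83.0 cfs at t = 09:00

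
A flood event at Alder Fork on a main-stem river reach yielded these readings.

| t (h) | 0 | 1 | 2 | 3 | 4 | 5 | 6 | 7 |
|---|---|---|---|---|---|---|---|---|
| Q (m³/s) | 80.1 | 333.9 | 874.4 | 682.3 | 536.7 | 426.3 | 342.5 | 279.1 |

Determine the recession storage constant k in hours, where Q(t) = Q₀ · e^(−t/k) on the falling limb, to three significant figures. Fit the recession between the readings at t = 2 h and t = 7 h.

On the falling limb, Q drops from 874.4 to 279.1 m³/s between t = 2 h and t = 7 h (Δt = 5 h).
k = −Δt / ln(Q₂/Q₁) = −5 / ln(279.1/874.4) = 4.38 h.

k ≈ 4.38 h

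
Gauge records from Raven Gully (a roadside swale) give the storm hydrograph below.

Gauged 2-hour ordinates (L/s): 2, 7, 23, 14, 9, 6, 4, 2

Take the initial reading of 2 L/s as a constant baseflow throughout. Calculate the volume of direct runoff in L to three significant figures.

V ≈ 3.67 × 10^5 L

Direct-runoff ordinates (Q − Q_b): 0.0, 5.0, 21.0, 12.0, 7.0, 4.0, 2.0, 0.0 L/s.
ΣQ_DR = 51.00 L/s.
With Δt = 2 h = 7200 s, V = ΣQ_DR · Δt = 51.00 × 7200 = 3.67 × 10^5 L.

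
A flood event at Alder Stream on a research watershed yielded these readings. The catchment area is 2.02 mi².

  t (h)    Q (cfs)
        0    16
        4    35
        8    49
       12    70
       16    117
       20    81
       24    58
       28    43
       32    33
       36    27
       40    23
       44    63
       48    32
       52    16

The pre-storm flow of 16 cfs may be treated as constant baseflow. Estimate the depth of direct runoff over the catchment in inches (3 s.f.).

d ≈ 1.35 in

Direct runoff: 0.0, 19.0, 33.0, 54.0, 101.0, 65.0, 42.0, 27.0, 17.0, 11.0, 7.0, 47.0, 16.0, 0.0 cfs; ΣQ_DR = 439.0 cfs.
V = ΣQ_DR · Δt = 439.0 × 14400 s = 6.322 × 10^6 ft³.
Over A = 2.02 mi², depth = V / A = 1.35 in.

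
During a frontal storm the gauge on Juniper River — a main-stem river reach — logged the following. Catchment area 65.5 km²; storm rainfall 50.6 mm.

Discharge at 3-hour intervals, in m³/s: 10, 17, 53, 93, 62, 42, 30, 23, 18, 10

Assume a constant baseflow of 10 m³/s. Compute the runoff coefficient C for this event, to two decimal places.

ΣQ_DR = 258.0 m³/s; V = ΣQ_DR·Δt = 2.786 × 10^6 m³.
Runoff depth d = V / A = 42.54 mm.
C = d / P = 42.54 / 50.6 = 0.84.

C ≈ 0.84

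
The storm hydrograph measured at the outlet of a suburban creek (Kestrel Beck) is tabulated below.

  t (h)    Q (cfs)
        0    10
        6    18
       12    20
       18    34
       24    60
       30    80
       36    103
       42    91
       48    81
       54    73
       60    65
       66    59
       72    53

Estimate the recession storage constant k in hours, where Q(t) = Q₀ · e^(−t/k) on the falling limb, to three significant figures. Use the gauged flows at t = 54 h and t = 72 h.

On the falling limb, Q drops from 73 to 53 cfs between t = 54 h and t = 72 h (Δt = 18 h).
k = −Δt / ln(Q₂/Q₁) = −18 / ln(53/73) = 56.2 h.

k ≈ 56.2 h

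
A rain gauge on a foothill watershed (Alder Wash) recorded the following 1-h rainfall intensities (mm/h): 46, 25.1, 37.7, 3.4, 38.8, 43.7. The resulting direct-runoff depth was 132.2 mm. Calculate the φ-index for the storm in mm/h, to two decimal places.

φ ≈ 11.82 mm/h

Only the 5 blocks with intensity above φ contribute runoff: 46, 25.1, 37.7, 38.8, 43.7 mm/h.
Σ(I−φ)·Δt = d  ⇒  (46+25.1+37.7+38.8+43.7 − 5φ)·1 = 132.2
φ = (191.3 − 132.2/1) / 5 = 11.82 mm/h.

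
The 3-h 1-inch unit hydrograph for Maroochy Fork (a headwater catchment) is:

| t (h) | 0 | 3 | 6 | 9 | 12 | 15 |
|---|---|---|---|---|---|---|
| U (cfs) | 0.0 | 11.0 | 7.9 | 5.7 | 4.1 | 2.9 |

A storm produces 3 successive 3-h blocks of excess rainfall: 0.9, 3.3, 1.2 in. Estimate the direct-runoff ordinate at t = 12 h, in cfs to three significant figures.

By discrete convolution, Q_j = Σ (P_i / 1 in) · U_{j−i}.
At t = 12 h (j=4): Q = (0.9/1)·4.1 + (3.3/1)·5.7 + (1.2/1)·7.9 = 32.0 cfs.

Q ≈ 32.0 cfs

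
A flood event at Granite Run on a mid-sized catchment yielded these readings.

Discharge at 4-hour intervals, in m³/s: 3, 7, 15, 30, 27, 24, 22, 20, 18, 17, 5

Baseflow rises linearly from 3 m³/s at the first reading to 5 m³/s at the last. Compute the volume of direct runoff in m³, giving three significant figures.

Direct-runoff ordinates (Q − Q_b): 0.00, 3.80, 11.60, 26.40, 23.20, 20.00, 17.80, 15.60, 13.40, 12.20, 0.00 m³/s.
ΣQ_DR = 144.0 m³/s.
With Δt = 4 h = 14400 s, V = ΣQ_DR · Δt = 144.0 × 14400 = 2.07 × 10^6 m³.

V ≈ 2.07 × 10^6 m³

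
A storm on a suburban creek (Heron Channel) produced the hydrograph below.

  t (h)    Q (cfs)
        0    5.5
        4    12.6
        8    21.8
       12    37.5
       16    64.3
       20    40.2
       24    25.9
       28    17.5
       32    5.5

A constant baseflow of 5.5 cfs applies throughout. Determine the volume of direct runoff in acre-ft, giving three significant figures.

Direct-runoff ordinates (Q − Q_b): 0.0, 7.1, 16.3, 32.0, 58.8, 34.7, 20.4, 12.0, 0.0 cfs.
ΣQ_DR = 181.3 cfs.
With Δt = 4 h = 14400 s, V = ΣQ_DR · Δt = 181.3 × 14400 = 2.61 × 10^6 ft³ = 59.9 acre-ft.

V ≈ 59.9 acre-ft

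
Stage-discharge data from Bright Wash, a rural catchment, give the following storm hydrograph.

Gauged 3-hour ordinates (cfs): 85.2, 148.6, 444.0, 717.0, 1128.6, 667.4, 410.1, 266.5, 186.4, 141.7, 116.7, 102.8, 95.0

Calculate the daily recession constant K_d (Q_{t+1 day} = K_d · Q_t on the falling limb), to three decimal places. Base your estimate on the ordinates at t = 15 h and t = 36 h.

K_d ≈ 0.108

Between t = 15 h and t = 36 h the flow falls from 667.4 to 95.0 cfs over 7×3 h = 21 h.
Per-interval ratio K = (95.0/667.4)^(1/7) = 0.7569; K_d = K^(24/3) = 0.108.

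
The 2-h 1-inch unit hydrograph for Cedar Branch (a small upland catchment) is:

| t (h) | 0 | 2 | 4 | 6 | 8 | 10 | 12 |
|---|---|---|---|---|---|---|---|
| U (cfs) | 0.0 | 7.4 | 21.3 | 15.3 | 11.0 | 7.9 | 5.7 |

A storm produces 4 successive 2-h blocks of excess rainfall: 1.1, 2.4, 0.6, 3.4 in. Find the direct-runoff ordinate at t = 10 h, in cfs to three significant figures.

Q ≈ 117 cfs

By discrete convolution, Q_j = Σ (P_i / 1 in) · U_{j−i}.
At t = 10 h (j=5): Q = (1.1/1)·7.9 + (2.4/1)·11.0 + (0.6/1)·15.3 + (3.4/1)·21.3 = 117 cfs.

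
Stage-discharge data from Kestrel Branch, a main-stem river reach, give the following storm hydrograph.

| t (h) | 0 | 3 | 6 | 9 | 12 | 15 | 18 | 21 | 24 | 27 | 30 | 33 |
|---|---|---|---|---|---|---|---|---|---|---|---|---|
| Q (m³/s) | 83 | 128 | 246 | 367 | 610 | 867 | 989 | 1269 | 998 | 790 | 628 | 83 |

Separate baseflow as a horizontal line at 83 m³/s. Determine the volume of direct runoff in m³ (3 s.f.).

Direct-runoff ordinates (Q − Q_b): 0.0, 45.0, 163.0, 284.0, 527.0, 784.0, 906.0, 1186.0, 915.0, 707.0, 545.0, 0.0 m³/s.
ΣQ_DR = 6062 m³/s.
With Δt = 3 h = 10800 s, V = ΣQ_DR · Δt = 6062 × 10800 = 6.55 × 10^7 m³.

V ≈ 6.55 × 10^7 m³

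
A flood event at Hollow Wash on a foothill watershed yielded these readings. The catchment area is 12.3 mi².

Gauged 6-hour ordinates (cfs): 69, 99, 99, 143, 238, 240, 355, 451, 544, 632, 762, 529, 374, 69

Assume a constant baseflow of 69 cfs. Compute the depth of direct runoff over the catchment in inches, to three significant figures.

d ≈ 2.75 in

Direct runoff: 0.0, 30.0, 30.0, 74.0, 169.0, 171.0, 286.0, 382.0, 475.0, 563.0, 693.0, 460.0, 305.0, 0.0 cfs; ΣQ_DR = 3638 cfs.
V = ΣQ_DR · Δt = 3638 × 21600 s = 7.858 × 10^7 ft³.
Over A = 12.3 mi², depth = V / A = 2.75 in.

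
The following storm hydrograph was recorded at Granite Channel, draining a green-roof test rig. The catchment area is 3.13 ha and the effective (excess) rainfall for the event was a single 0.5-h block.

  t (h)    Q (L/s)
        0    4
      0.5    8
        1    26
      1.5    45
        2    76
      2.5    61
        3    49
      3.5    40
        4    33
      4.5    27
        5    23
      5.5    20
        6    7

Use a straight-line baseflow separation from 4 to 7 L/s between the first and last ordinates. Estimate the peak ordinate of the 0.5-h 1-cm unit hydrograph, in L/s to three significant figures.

Direct runoff: 0.00, 3.75, 21.50, 40.25, 71.00, 55.75, 43.50, 34.25, 27.00, 20.75, 16.50, 13.25, 0.00 L/s; ΣQ_DR = 347.5 L/s, peak = 71.00 L/s.
Runoff depth d = ΣQ_DR·Δt / A = 347.5 × 1800 / (3.13 ha) = 19.98 mm.
The 1-cm UH is the DRH scaled by (10 mm)/d, so U_p = 71.00 × 10/19.98 = 35.5 L/s.

U_p ≈ 35.5 L/s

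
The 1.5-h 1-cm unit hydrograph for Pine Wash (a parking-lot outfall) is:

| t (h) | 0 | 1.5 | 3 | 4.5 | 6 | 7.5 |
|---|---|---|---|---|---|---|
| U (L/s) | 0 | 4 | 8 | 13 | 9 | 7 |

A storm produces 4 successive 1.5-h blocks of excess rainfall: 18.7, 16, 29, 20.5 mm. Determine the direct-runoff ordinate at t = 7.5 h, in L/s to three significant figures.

By discrete convolution, Q_j = Σ (P_i / 10 mm) · U_{j−i}.
At t = 7.5 h (j=5): Q = (18.7/10)·7 + (16/10)·9 + (29/10)·13 + (20.5/10)·8 = 81.6 L/s.

Q ≈ 81.6 L/s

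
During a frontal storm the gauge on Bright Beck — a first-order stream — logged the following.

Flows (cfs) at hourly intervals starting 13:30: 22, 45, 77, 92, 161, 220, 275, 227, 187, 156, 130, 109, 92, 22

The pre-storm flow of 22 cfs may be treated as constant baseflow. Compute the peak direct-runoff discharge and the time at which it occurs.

Subtracting baseflow gives direct-runoff ordinates: 0.0, 23.0, 55.0, 70.0, 139.0, 198.0, 253.0, 205.0, 165.0, 134.0, 108.0, 87.0, 70.0, 0.0 cfs.
The maximum is 253.0 cfs, occurring at the reading for t = 19:30.

Q_p = 253.0 cfs at t = 19:30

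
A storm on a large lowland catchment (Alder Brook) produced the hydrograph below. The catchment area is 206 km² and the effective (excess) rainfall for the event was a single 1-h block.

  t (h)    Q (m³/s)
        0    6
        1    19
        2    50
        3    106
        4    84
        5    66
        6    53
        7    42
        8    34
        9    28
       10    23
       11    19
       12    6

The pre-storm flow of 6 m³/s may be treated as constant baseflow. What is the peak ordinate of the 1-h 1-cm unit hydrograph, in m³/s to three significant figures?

U_p ≈ 125 m³/s

Direct runoff: 0.0, 13.0, 44.0, 100.0, 78.0, 60.0, 47.0, 36.0, 28.0, 22.0, 17.0, 13.0, 0.0 m³/s; ΣQ_DR = 458.0 m³/s, peak = 100.0 m³/s.
Runoff depth d = ΣQ_DR·Δt / A = 458.0 × 3600 / (206 km²) = 8.004 mm.
The 1-cm UH is the DRH scaled by (10 mm)/d, so U_p = 100.0 × 10/8.004 = 125 m³/s.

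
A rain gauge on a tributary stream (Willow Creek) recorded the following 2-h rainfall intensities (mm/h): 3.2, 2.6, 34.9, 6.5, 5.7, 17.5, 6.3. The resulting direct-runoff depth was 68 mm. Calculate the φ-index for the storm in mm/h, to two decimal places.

φ ≈ 9.20 mm/h

Only the 2 blocks with intensity above φ contribute runoff: 34.9, 17.5 mm/h.
Σ(I−φ)·Δt = d  ⇒  (34.9+17.5 − 2φ)·2 = 68
φ = (52.40 − 68/2) / 2 = 9.20 mm/h.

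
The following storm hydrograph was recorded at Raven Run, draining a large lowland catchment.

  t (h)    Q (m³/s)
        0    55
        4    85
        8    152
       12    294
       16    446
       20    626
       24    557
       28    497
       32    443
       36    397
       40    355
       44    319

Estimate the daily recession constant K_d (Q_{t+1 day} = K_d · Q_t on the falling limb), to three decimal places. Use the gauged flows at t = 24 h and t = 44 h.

K_d ≈ 0.512

Between t = 24 h and t = 44 h the flow falls from 557 to 319 m³/s over 5×4 h = 20 h.
Per-interval ratio K = (319/557)^(1/5) = 0.8945; K_d = K^(24/4) = 0.512.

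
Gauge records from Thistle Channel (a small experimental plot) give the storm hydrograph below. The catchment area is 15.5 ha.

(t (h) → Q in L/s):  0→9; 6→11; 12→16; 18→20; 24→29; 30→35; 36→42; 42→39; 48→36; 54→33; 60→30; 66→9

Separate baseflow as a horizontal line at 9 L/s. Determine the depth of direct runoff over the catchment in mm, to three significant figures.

Direct runoff: 0.0, 2.0, 7.0, 11.0, 20.0, 26.0, 33.0, 30.0, 27.0, 24.0, 21.0, 0.0 L/s; ΣQ_DR = 201.0 L/s.
V = ΣQ_DR · Δt = 201.0 × 21600 s = 4.342 × 10^6 L.
Over A = 15.5 ha, depth = V / A = 28.0 mm.

d ≈ 28.0 mm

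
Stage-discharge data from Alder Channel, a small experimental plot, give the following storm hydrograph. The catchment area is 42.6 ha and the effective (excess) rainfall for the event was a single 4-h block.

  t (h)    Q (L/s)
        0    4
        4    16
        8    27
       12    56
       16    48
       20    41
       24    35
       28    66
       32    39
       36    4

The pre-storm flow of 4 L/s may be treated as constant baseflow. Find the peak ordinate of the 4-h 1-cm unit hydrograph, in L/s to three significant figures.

U_p ≈ 62.0 L/s

Direct runoff: 0.0, 12.0, 23.0, 52.0, 44.0, 37.0, 31.0, 62.0, 35.0, 0.0 L/s; ΣQ_DR = 296.0 L/s, peak = 62.0 L/s.
Runoff depth d = ΣQ_DR·Δt / A = 296.0 × 14400 / (42.6 ha) = 10.01 mm.
The 1-cm UH is the DRH scaled by (10 mm)/d, so U_p = 62.0 × 10/10.01 = 62.0 L/s.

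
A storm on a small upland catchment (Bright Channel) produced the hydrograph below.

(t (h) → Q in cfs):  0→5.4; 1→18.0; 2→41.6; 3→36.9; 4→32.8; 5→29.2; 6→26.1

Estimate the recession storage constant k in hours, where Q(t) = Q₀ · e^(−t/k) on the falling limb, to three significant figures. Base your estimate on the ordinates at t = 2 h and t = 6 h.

On the falling limb, Q drops from 41.6 to 26.1 cfs between t = 2 h and t = 6 h (Δt = 4 h).
k = −Δt / ln(Q₂/Q₁) = −4 / ln(26.1/41.6) = 8.58 h.

k ≈ 8.58 h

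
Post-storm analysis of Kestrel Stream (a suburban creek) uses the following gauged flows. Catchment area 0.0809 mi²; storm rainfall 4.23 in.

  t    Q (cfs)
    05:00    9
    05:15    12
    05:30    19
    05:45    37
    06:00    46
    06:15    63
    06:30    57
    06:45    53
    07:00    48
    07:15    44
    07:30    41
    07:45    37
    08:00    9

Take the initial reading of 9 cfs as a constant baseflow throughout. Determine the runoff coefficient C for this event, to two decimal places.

C ≈ 0.41

ΣQ_DR = 358.0 cfs; V = ΣQ_DR·Δt = 3.222 × 10^5 ft³.
Runoff depth d = V / A = 1.714 in.
C = d / P = 1.714 / 4.23 = 0.41.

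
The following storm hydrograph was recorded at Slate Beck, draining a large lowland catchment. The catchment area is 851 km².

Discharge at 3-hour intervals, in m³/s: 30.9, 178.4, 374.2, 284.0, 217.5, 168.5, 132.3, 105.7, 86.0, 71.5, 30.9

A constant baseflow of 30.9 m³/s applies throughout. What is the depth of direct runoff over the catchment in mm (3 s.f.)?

Direct runoff: 0.0, 147.5, 343.3, 253.1, 186.6, 137.6, 101.4, 74.8, 55.1, 40.6, 0.0 m³/s; ΣQ_DR = 1340 m³/s.
V = ΣQ_DR · Δt = 1340 × 10800 s = 1.447 × 10^7 m³.
Over A = 851 km², depth = V / A = 17.0 mm.

d ≈ 17.0 mm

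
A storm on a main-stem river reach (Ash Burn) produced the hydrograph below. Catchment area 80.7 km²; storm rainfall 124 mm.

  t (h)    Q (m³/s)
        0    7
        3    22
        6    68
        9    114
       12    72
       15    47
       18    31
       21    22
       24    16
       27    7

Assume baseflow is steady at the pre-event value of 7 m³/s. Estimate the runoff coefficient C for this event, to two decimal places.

C ≈ 0.36

ΣQ_DR = 336.0 m³/s; V = ΣQ_DR·Δt = 3.629 × 10^6 m³.
Runoff depth d = V / A = 44.97 mm.
C = d / P = 44.97 / 124 = 0.36.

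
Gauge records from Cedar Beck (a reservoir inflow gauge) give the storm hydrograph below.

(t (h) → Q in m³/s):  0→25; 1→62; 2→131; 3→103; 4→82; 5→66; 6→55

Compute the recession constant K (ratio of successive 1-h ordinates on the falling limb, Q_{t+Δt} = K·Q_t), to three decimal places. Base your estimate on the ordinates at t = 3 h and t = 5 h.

Using the recession-limb readings at t = 3 h and t = 5 h: Q falls from 103 to 66 m³/s over 2 intervals.
K = (Q₂/Q₁)^(1/2) = (66/103)^(1/2) = 0.800.

K ≈ 0.800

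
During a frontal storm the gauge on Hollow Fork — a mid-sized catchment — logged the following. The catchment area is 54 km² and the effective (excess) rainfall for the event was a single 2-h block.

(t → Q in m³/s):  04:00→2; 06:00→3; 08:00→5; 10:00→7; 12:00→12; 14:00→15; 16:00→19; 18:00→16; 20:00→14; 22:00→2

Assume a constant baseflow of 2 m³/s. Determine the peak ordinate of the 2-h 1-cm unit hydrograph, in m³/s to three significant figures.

Direct runoff: 0.0, 1.0, 3.0, 5.0, 10.0, 13.0, 17.0, 14.0, 12.0, 0.0 m³/s; ΣQ_DR = 75.00 m³/s, peak = 17.0 m³/s.
Runoff depth d = ΣQ_DR·Δt / A = 75.00 × 7200 / (54 km²) = 10.00 mm.
The 1-cm UH is the DRH scaled by (10 mm)/d, so U_p = 17.0 × 10/10.00 = 17.0 m³/s.

U_p ≈ 17.0 m³/s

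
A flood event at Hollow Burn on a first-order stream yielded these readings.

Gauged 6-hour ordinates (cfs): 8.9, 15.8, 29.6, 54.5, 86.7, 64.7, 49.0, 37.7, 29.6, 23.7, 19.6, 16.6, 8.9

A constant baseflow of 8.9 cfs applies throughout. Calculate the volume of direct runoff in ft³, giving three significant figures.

Direct-runoff ordinates (Q − Q_b): 0.0, 6.9, 20.7, 45.6, 77.8, 55.8, 40.1, 28.8, 20.7, 14.8, 10.7, 7.7, 0.0 cfs.
ΣQ_DR = 329.6 cfs.
With Δt = 6 h = 21600 s, V = ΣQ_DR · Δt = 329.6 × 21600 = 7.12 × 10^6 ft³.

V ≈ 7.12 × 10^6 ft³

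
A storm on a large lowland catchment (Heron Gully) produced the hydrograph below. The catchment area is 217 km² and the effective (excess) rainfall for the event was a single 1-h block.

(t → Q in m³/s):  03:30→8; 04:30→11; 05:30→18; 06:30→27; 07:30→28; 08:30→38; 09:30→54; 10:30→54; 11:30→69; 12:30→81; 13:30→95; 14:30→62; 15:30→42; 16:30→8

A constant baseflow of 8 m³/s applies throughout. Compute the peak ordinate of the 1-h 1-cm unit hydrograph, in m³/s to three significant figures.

Direct runoff: 0.0, 3.0, 10.0, 19.0, 20.0, 30.0, 46.0, 46.0, 61.0, 73.0, 87.0, 54.0, 34.0, 0.0 m³/s; ΣQ_DR = 483.0 m³/s, peak = 87.0 m³/s.
Runoff depth d = ΣQ_DR·Δt / A = 483.0 × 3600 / (217 km²) = 8.013 mm.
The 1-cm UH is the DRH scaled by (10 mm)/d, so U_p = 87.0 × 10/8.013 = 109 m³/s.

U_p ≈ 109 m³/s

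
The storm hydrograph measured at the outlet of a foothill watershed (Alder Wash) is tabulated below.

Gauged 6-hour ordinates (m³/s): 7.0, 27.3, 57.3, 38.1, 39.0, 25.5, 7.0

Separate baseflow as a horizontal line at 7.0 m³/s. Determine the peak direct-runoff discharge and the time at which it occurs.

Subtracting baseflow gives direct-runoff ordinates: 0.0, 20.3, 50.3, 31.1, 32.0, 18.5, 0.0 m³/s.
The maximum is 50.3 m³/s, occurring at the reading for t = 12 h.

Q_p = 50.3 m³/s at t = 12 h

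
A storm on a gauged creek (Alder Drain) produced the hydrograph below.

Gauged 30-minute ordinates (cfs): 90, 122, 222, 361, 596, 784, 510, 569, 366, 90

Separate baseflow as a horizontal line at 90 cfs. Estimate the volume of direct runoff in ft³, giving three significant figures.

Direct-runoff ordinates (Q − Q_b): 0.0, 32.0, 132.0, 271.0, 506.0, 694.0, 420.0, 479.0, 276.0, 0.0 cfs.
ΣQ_DR = 2810 cfs.
With Δt = 0.5 h = 1800 s, V = ΣQ_DR · Δt = 2810 × 1800 = 5.06 × 10^6 ft³.

V ≈ 5.06 × 10^6 ft³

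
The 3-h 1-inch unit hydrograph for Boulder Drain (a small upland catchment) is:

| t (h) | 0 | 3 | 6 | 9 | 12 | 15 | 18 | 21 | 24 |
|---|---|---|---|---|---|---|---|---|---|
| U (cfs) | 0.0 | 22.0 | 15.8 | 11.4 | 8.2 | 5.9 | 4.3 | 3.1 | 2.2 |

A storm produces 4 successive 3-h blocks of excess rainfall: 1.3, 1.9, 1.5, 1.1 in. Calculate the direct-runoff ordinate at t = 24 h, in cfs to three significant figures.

By discrete convolution, Q_j = Σ (P_i / 1 in) · U_{j−i}.
At t = 24 h (j=8): Q = (1.3/1)·2.2 + (1.9/1)·3.1 + (1.5/1)·4.3 + (1.1/1)·5.9 = 21.7 cfs.

Q ≈ 21.7 cfs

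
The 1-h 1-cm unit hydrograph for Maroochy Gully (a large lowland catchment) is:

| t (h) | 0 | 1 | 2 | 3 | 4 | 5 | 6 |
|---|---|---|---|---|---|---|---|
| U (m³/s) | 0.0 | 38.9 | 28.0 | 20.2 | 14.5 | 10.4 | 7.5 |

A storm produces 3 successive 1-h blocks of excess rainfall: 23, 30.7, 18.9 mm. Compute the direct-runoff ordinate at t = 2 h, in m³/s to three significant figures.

By discrete convolution, Q_j = Σ (P_i / 10 mm) · U_{j−i}.
At t = 2 h (j=2): Q = (23/10)·28.0 + (30.7/10)·38.9 + (18.9/10)·0.0 = 184 m³/s.

Q ≈ 184 m³/s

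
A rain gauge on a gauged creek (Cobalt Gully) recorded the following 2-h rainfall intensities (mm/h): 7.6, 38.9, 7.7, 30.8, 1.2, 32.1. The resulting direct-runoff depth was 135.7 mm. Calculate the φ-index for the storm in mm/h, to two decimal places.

φ ≈ 11.32 mm/h

Only the 3 blocks with intensity above φ contribute runoff: 38.9, 30.8, 32.1 mm/h.
Σ(I−φ)·Δt = d  ⇒  (38.9+30.8+32.1 − 3φ)·2 = 135.7
φ = (101.8 − 135.7/2) / 3 = 11.32 mm/h.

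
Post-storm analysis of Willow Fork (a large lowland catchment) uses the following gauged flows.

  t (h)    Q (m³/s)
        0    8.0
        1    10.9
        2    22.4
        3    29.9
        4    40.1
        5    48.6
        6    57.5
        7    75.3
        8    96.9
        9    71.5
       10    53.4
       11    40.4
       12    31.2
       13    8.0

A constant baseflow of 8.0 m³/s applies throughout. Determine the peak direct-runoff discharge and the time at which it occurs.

Subtracting baseflow gives direct-runoff ordinates: 0.0, 2.9, 14.4, 21.9, 32.1, 40.6, 49.5, 67.3, 88.9, 63.5, 45.4, 32.4, 23.2, 0.0 m³/s.
The maximum is 88.9 m³/s, occurring at the reading for t = 8 h.

Q_p = 88.9 m³/s at t = 8 h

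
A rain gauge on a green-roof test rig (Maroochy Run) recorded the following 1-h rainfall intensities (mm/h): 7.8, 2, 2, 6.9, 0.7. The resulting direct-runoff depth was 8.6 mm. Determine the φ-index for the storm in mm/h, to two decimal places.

Only the 2 blocks with intensity above φ contribute runoff: 7.8, 6.9 mm/h.
Σ(I−φ)·Δt = d  ⇒  (7.8+6.9 − 2φ)·1 = 8.6
φ = (14.70 − 8.6/1) / 2 = 3.05 mm/h.

φ ≈ 3.05 mm/h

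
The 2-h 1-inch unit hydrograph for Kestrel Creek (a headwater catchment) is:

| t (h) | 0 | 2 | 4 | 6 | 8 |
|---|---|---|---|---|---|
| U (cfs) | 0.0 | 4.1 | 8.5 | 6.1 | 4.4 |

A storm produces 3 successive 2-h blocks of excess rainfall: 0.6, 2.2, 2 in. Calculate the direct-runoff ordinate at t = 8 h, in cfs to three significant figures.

Q ≈ 33.1 cfs

By discrete convolution, Q_j = Σ (P_i / 1 in) · U_{j−i}.
At t = 8 h (j=4): Q = (0.6/1)·4.4 + (2.2/1)·6.1 + (2/1)·8.5 = 33.1 cfs.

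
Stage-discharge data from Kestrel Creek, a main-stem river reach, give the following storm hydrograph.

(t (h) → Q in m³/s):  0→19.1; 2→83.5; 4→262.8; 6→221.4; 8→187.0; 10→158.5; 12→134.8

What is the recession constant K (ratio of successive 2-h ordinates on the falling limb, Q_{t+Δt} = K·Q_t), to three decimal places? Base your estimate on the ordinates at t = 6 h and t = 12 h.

Using the recession-limb readings at t = 6 h and t = 12 h: Q falls from 221.4 to 134.8 m³/s over 3 intervals.
K = (Q₂/Q₁)^(1/3) = (134.8/221.4)^(1/3) = 0.848.

K ≈ 0.848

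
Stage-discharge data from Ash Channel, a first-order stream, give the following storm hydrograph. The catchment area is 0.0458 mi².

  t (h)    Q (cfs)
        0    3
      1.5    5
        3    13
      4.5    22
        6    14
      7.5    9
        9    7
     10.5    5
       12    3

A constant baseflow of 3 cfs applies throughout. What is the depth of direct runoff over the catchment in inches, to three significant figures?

d ≈ 2.74 in

Direct runoff: 0.0, 2.0, 10.0, 19.0, 11.0, 6.0, 4.0, 2.0, 0.0 cfs; ΣQ_DR = 54.00 cfs.
V = ΣQ_DR · Δt = 54.00 × 5400 s = 2.916 × 10^5 ft³.
Over A = 0.0458 mi², depth = V / A = 2.74 in.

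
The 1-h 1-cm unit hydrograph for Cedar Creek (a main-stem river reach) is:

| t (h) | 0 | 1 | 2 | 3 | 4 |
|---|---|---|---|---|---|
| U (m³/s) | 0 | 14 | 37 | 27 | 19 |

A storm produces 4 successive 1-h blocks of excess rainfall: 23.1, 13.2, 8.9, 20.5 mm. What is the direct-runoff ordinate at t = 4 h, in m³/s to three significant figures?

Q ≈ 141 m³/s

By discrete convolution, Q_j = Σ (P_i / 10 mm) · U_{j−i}.
At t = 4 h (j=4): Q = (23.1/10)·19 + (13.2/10)·27 + (8.9/10)·37 + (20.5/10)·14 = 141 m³/s.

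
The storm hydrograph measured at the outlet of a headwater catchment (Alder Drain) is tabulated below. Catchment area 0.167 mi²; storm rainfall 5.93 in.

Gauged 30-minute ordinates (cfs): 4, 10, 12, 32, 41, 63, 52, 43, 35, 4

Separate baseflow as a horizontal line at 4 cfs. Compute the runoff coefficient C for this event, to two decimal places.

C ≈ 0.20

ΣQ_DR = 256.0 cfs; V = ΣQ_DR·Δt = 4.608 × 10^5 ft³.
Runoff depth d = V / A = 1.188 in.
C = d / P = 1.188 / 5.93 = 0.20.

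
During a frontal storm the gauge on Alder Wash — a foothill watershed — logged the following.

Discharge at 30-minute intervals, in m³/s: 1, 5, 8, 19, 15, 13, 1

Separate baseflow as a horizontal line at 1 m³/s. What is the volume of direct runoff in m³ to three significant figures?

V ≈ 99000 m³

Direct-runoff ordinates (Q − Q_b): 0.0, 4.0, 7.0, 18.0, 14.0, 12.0, 0.0 m³/s.
ΣQ_DR = 55.00 m³/s.
With Δt = 0.5 h = 1800 s, V = ΣQ_DR · Δt = 55.00 × 1800 = 99000 m³.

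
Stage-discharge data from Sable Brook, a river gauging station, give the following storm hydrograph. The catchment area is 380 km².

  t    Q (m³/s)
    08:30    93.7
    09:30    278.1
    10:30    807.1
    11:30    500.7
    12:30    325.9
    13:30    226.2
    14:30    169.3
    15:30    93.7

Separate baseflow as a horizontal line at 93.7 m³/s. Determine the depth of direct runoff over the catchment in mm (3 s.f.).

Direct runoff: 0.0, 184.4, 713.4, 407.0, 232.2, 132.5, 75.6, 0.0 m³/s; ΣQ_DR = 1745 m³/s.
V = ΣQ_DR · Δt = 1745 × 3600 s = 6.282 × 10^6 m³.
Over A = 380 km², depth = V / A = 16.5 mm.

d ≈ 16.5 mm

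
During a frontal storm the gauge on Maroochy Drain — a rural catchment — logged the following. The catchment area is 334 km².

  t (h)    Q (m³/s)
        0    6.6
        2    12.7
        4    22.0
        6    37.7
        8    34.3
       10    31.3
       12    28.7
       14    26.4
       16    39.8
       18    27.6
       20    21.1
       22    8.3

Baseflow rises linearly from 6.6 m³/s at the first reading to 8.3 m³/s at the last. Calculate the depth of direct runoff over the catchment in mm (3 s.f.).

Direct runoff: 0.00, 5.95, 15.09, 30.64, 27.08, 23.93, 21.17, 18.72, 31.96, 19.61, 12.95, 0.00 m³/s; ΣQ_DR = 207.1 m³/s.
V = ΣQ_DR · Δt = 207.1 × 7200 s = 1.491 × 10^6 m³.
Over A = 334 km², depth = V / A = 4.46 mm.

d ≈ 4.46 mm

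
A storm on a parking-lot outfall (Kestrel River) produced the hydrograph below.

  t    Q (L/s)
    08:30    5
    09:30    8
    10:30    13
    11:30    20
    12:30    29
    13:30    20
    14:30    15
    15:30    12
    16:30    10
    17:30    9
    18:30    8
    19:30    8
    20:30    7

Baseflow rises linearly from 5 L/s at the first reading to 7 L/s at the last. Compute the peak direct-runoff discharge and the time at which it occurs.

Subtracting baseflow gives direct-runoff ordinates: 0.00, 2.83, 7.67, 14.50, 23.33, 14.17, 9.00, 5.83, 3.67, 2.50, 1.33, 1.17, 0.00 L/s.
The maximum is 23.33 L/s, occurring at the reading for t = 12:30.

Q_p = 23.33 L/s at t = 12:30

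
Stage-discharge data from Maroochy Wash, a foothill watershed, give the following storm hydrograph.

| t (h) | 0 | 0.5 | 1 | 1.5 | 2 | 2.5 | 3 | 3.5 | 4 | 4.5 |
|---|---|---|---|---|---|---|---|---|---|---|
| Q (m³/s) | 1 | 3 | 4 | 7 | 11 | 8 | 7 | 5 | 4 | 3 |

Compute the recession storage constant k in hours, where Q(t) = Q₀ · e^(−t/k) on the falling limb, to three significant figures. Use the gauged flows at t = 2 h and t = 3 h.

k ≈ 2.21 h

On the falling limb, Q drops from 11 to 7 m³/s between t = 2 h and t = 3 h (Δt = 1 h).
k = −Δt / ln(Q₂/Q₁) = −1 / ln(7/11) = 2.21 h.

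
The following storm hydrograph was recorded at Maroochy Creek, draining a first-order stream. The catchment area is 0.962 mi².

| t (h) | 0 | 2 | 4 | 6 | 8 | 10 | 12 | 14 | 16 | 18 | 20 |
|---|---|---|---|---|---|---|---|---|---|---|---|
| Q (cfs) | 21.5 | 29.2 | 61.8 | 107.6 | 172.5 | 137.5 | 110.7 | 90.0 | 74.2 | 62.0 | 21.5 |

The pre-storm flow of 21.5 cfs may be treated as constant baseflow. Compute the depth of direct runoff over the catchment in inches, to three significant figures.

Direct runoff: 0.0, 7.7, 40.3, 86.1, 151.0, 116.0, 89.2, 68.5, 52.7, 40.5, 0.0 cfs; ΣQ_DR = 652.0 cfs.
V = ΣQ_DR · Δt = 652.0 × 7200 s = 4.694 × 10^6 ft³.
Over A = 0.962 mi², depth = V / A = 2.10 in.

d ≈ 2.10 in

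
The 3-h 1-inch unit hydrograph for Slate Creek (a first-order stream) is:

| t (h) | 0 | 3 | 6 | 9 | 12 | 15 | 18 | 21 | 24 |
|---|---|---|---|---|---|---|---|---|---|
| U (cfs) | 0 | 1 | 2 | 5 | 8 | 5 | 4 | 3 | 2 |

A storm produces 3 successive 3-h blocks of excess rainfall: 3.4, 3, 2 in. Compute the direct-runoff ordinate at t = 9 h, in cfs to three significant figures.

Q ≈ 25.0 cfs

By discrete convolution, Q_j = Σ (P_i / 1 in) · U_{j−i}.
At t = 9 h (j=3): Q = (3.4/1)·5 + (3/1)·2 + (2/1)·1 = 25.0 cfs.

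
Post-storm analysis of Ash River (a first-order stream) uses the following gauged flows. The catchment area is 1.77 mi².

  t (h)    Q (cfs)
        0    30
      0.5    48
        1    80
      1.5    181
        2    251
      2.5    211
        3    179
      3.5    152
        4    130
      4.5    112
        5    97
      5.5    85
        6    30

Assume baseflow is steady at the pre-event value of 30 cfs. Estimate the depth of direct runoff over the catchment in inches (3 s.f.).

d ≈ 0.524 in

Direct runoff: 0.0, 18.0, 50.0, 151.0, 221.0, 181.0, 149.0, 122.0, 100.0, 82.0, 67.0, 55.0, 0.0 cfs; ΣQ_DR = 1196 cfs.
V = ΣQ_DR · Δt = 1196 × 1800 s = 2.153 × 10^6 ft³.
Over A = 1.77 mi², depth = V / A = 0.524 in.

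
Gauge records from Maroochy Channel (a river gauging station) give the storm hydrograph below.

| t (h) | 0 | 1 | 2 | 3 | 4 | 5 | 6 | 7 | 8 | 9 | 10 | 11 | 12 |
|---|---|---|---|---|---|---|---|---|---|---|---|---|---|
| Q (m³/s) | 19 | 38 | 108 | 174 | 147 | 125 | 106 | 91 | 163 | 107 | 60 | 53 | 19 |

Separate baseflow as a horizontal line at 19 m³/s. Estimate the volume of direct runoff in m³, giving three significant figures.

Direct-runoff ordinates (Q − Q_b): 0.0, 19.0, 89.0, 155.0, 128.0, 106.0, 87.0, 72.0, 144.0, 88.0, 41.0, 34.0, 0.0 m³/s.
ΣQ_DR = 963.0 m³/s.
With Δt = 1 h = 3600 s, V = ΣQ_DR · Δt = 963.0 × 3600 = 3.47 × 10^6 m³.

V ≈ 3.47 × 10^6 m³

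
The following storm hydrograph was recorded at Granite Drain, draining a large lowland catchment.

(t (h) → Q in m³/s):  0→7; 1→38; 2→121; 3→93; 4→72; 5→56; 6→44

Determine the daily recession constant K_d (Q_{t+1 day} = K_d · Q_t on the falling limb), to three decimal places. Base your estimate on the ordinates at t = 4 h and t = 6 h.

Between t = 4 h and t = 6 h the flow falls from 72 to 44 m³/s over 2×1 h = 2 h.
Per-interval ratio K = (44/72)^(1/2) = 0.7817; K_d = K^(24/1) = 0.003.

K_d ≈ 0.003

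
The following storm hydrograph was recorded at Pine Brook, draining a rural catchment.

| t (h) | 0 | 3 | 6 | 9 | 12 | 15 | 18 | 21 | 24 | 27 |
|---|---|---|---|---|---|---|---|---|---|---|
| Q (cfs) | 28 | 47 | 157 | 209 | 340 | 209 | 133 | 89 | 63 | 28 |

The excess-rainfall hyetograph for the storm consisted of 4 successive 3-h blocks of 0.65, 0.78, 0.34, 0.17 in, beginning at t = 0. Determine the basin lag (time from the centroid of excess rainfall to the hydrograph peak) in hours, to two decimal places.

t_L ≈ 7.45 h

Centroid of excess rainfall: t_c = Σ P_i·t̄_i / ΣP_i = 4.5464 h (block centres at 1.5, 4.5, 7.5, 10.5 h).
Hydrograph peak occurs at t = 12 h, so basin lag t_L = 12 − 4.5464 = 7.45 h.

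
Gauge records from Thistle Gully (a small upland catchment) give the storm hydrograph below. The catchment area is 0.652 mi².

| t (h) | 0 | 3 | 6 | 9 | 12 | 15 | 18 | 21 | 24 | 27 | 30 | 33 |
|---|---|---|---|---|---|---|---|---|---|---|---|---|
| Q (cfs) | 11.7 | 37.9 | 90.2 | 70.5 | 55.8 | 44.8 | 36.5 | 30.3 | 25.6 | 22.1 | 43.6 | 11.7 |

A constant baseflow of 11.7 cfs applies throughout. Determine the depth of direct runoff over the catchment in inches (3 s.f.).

d ≈ 2.43 in

Direct runoff: 0.0, 26.2, 78.5, 58.8, 44.1, 33.1, 24.8, 18.6, 13.9, 10.4, 31.9, 0.0 cfs; ΣQ_DR = 340.3 cfs.
V = ΣQ_DR · Δt = 340.3 × 10800 s = 3.675 × 10^6 ft³.
Over A = 0.652 mi², depth = V / A = 2.43 in.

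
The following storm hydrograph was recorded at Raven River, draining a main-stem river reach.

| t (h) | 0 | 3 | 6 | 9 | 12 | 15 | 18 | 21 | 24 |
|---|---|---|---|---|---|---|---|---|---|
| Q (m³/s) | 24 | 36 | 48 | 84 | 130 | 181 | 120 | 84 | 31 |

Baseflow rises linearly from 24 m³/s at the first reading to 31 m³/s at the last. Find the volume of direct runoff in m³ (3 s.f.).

Direct-runoff ordinates (Q − Q_b): 0.00, 11.12, 22.25, 57.38, 102.50, 152.62, 90.75, 53.88, 0.00 m³/s.
ΣQ_DR = 490.5 m³/s.
With Δt = 3 h = 10800 s, V = ΣQ_DR · Δt = 490.5 × 10800 = 5.30 × 10^6 m³.

V ≈ 5.30 × 10^6 m³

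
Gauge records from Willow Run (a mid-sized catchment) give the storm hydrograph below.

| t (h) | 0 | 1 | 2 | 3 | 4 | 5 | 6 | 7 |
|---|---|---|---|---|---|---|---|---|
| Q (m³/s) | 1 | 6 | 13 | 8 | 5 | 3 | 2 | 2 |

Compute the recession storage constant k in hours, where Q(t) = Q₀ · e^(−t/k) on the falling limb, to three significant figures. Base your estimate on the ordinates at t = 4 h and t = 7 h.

k ≈ 3.27 h

On the falling limb, Q drops from 5 to 2 m³/s between t = 4 h and t = 7 h (Δt = 3 h).
k = −Δt / ln(Q₂/Q₁) = −3 / ln(2/5) = 3.27 h.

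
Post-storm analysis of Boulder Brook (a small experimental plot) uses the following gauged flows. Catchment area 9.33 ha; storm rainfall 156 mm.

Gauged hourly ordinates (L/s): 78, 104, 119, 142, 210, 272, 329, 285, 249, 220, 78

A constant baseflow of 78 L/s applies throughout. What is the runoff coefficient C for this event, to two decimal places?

ΣQ_DR = 1228 L/s; V = ΣQ_DR·Δt = 4.421 × 10^6 L.
Runoff depth d = V / A = 47.38 mm.
C = d / P = 47.38 / 156 = 0.30.

C ≈ 0.30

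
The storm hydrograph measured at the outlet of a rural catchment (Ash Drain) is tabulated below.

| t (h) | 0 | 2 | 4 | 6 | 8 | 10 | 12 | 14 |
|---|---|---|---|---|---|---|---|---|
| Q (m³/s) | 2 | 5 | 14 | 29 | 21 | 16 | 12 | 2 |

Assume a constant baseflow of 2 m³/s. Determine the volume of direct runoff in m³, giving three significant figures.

Direct-runoff ordinates (Q − Q_b): 0.0, 3.0, 12.0, 27.0, 19.0, 14.0, 10.0, 0.0 m³/s.
ΣQ_DR = 85.00 m³/s.
With Δt = 2 h = 7200 s, V = ΣQ_DR · Δt = 85.00 × 7200 = 6.12 × 10^5 m³.

V ≈ 6.12 × 10^5 m³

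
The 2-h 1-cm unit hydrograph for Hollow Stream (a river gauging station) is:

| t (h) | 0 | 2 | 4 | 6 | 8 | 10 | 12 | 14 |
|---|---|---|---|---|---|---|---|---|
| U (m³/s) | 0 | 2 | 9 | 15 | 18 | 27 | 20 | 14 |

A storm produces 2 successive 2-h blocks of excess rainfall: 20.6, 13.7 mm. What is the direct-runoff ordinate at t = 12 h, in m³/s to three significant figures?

Q ≈ 78.2 m³/s

By discrete convolution, Q_j = Σ (P_i / 10 mm) · U_{j−i}.
At t = 12 h (j=6): Q = (20.6/10)·20 + (13.7/10)·27 = 78.2 m³/s.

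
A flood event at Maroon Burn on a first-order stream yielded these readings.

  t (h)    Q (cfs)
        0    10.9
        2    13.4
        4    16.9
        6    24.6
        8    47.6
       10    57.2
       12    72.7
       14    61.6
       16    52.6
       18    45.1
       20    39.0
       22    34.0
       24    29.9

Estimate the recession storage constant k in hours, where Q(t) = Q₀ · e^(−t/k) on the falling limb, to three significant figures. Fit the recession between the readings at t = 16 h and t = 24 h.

On the falling limb, Q drops from 52.6 to 29.9 cfs between t = 16 h and t = 24 h (Δt = 8 h).
k = −Δt / ln(Q₂/Q₁) = −8 / ln(29.9/52.6) = 14.2 h.

k ≈ 14.2 h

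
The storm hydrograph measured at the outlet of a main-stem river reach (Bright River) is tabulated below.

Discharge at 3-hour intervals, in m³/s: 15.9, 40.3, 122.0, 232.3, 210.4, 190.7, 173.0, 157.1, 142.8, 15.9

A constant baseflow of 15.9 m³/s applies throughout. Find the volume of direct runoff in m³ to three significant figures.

Direct-runoff ordinates (Q − Q_b): 0.0, 24.4, 106.1, 216.4, 194.5, 174.8, 157.1, 141.2, 126.9, 0.0 m³/s.
ΣQ_DR = 1141 m³/s.
With Δt = 3 h = 10800 s, V = ΣQ_DR · Δt = 1141 × 10800 = 1.23 × 10^7 m³.

V ≈ 1.23 × 10^7 m³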